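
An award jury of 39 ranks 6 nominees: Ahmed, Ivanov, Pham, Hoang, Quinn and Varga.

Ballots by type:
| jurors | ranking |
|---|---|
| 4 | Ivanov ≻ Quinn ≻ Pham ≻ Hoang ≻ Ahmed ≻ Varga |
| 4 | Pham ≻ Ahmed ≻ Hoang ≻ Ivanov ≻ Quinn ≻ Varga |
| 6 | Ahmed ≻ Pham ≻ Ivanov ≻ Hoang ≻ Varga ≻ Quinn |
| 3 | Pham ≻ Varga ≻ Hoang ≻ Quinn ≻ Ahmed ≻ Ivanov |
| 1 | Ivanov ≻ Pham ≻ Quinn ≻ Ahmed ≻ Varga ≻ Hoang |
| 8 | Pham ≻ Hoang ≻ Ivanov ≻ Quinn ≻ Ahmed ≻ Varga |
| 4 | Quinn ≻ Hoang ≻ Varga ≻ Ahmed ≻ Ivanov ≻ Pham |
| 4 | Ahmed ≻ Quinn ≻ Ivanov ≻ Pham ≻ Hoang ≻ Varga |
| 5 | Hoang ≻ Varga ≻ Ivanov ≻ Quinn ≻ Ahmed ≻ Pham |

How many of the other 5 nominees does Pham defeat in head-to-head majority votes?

5

Pham against each rival (39 jurors):
Pham–Ahmed: Pham 20–19.
Pham vs Ivanov: 21 to 18, Pham.
Pham vs Hoang: Pham is ranked higher on 30 ballots, Hoang on 9. Pham wins 30–9.
Pham vs Quinn: Pham wins 22–17.
Pham vs Varga: Pham preferred on 30 ballots; Pham wins 30–9.
Pham beats Ahmed, Ivanov, Hoang, Quinn, Varga — 5 pairwise wins.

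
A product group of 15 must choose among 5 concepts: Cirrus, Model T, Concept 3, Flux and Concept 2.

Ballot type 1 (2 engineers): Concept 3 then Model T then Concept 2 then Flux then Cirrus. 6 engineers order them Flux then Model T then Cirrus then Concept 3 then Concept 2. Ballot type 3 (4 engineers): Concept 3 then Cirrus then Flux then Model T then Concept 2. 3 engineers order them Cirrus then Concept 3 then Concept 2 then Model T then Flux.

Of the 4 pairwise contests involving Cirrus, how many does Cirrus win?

2

Cirrus against each rival (15 engineers):
Cirrus vs Model T: Model T wins 8–7.
Cirrus vs Concept 3: Cirrus, 9–6.
Cirrus vs Flux: Flux wins 8–7.
Cirrus vs Concept 2: Cirrus is ranked higher on 6+4+3 = 13 ballots, Concept 2 on 2. Cirrus wins 13–2.
Cirrus beats Concept 3, Concept 2; loses to Model T, Flux — 2 pairwise wins.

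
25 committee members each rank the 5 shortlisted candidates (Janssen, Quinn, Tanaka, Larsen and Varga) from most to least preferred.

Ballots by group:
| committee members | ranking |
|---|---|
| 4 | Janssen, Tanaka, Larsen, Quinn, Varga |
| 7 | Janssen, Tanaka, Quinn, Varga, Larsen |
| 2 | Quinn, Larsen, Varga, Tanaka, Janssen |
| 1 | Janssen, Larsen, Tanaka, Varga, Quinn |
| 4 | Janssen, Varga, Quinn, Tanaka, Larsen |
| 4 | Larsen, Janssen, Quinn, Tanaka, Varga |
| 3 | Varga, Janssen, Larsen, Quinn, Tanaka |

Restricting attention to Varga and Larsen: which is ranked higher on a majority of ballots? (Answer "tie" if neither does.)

Ballots ranking Varga above Larsen: 7 + 4 + 3 = 14.
Ballots ranking Larsen above Varga: 25 − 14 = 11.
Varga wins the head-to-head 14–11.

Varga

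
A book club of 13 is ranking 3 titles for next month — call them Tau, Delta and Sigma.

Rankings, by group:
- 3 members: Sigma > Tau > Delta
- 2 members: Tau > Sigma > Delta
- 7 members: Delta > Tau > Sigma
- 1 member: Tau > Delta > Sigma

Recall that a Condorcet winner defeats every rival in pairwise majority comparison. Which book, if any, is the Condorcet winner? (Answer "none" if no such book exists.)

Delta

Pairwise majorities:
Tau vs Delta: Delta, 7–6.
Tau vs Sigma: Tau preferred on 2+7+1 = 10 ballots; Tau wins 10–3.
Delta vs Sigma: Delta wins 8–5.
Delta wins every pairwise contest, so Delta is the Condorcet winner.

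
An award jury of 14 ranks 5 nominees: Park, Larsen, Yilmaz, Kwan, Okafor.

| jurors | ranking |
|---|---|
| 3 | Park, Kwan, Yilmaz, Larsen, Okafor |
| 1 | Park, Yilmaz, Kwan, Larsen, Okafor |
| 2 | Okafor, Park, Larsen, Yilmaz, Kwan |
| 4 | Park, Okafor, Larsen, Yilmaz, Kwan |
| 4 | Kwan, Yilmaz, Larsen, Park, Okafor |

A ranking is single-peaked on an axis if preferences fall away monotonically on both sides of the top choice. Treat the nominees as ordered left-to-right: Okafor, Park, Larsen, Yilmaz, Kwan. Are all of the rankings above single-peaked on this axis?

no

Axis positions: Okafor=1, Park=2, Larsen=3, Yilmaz=4, Kwan=5.
Ballot type 1: ranking walks positions 2-5-4-3-1; Kwan is ranked above Larsen even though Larsen lies between Kwan and the peak Park on the axis — preferences dip and rise again. Not single-peaked.
Ballot type 2: ranking walks positions 2-4-5-3-1; Yilmaz is ranked above Larsen even though Larsen lies between Yilmaz and the peak Park on the axis — preferences dip and rise again. Not single-peaked.
Ballot type 3 (peak Okafor at position 1): ranking walks positions 1-2-3-4-5, expanding outward from the peak — single-peaked.
Ballot type 4 (peak Park at position 2): ranking walks positions 2-1-3-4-5, expanding outward from the peak — single-peaked.
Ballot type 5 (peak Kwan at position 5): ranking walks positions 5-4-3-2-1, expanding outward from the peak — single-peaked.
Ballot type 1 violates single-peakedness, so the profile is not single-peaked on this axis.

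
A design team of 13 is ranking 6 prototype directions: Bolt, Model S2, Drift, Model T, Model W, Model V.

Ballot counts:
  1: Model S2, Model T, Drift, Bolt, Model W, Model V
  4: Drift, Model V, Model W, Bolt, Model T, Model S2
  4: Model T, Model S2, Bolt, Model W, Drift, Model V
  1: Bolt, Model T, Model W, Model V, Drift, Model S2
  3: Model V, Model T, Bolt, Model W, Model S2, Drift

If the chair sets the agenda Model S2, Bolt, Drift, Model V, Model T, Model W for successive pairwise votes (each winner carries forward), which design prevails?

Round 1: Model S2 vs Bolt — 5–8, Bolt advances.
Round 2: Bolt vs Drift — 8–5, Bolt advances.
Round 3: Bolt vs Model V — 6–7, Model V advances.
Round 4: Model V vs Model T — 7–6, Model V advances.
Round 5: Model V vs Model W — 7–6, Model V advances.
The agenda winner is Model V.

Model V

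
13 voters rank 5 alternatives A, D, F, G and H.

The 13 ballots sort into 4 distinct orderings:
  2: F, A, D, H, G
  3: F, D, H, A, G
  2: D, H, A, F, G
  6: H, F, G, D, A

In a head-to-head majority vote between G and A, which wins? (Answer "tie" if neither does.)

Ballots ranking G above A: 6.
Ballots ranking A above G: 13 − 6 = 7.
A wins the head-to-head 7–6.

A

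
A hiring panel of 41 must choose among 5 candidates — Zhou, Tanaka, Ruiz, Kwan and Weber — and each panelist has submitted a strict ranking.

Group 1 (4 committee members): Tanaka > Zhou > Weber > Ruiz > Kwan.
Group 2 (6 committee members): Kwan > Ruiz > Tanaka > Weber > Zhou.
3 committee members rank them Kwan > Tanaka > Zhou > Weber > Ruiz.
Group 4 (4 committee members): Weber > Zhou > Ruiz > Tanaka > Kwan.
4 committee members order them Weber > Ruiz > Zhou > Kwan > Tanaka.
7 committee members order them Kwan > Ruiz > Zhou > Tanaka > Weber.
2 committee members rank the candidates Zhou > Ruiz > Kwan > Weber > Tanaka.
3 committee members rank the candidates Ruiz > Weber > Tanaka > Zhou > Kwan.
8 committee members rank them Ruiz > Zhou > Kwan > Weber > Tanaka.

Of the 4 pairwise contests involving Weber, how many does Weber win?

1

Weber against each rival (41 committee members):
Weber vs Zhou: Zhou wins 24–17.
Weber vs Tanaka: Weber, 21–20.
Weber–Ruiz: Ruiz 26–15.
Weber vs Kwan: Kwan, 26–15.
Weber beats Tanaka; loses to Zhou, Ruiz, Kwan — 1 pairwise win.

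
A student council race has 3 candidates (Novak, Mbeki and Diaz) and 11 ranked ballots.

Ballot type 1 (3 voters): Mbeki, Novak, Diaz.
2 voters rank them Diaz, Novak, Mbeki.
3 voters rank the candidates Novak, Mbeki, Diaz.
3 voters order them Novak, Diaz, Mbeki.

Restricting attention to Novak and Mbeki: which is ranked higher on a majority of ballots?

Novak

Ballots ranking Novak above Mbeki: 2 + 3 + 3 = 8.
Ballots ranking Mbeki above Novak: 11 − 8 = 3.
Novak wins the head-to-head 8–3.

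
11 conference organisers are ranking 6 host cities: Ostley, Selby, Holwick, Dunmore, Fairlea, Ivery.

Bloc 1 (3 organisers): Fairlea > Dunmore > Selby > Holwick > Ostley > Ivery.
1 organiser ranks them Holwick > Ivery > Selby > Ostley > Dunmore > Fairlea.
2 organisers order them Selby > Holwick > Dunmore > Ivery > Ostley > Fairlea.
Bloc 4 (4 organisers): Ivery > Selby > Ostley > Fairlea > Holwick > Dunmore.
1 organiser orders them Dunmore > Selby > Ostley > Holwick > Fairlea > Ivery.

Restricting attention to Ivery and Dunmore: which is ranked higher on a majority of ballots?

Ballots ranking Ivery above Dunmore: 1 + 4 = 5.
Ballots ranking Dunmore above Ivery: 11 − 5 = 6.
Dunmore wins the head-to-head 6–5.

Dunmore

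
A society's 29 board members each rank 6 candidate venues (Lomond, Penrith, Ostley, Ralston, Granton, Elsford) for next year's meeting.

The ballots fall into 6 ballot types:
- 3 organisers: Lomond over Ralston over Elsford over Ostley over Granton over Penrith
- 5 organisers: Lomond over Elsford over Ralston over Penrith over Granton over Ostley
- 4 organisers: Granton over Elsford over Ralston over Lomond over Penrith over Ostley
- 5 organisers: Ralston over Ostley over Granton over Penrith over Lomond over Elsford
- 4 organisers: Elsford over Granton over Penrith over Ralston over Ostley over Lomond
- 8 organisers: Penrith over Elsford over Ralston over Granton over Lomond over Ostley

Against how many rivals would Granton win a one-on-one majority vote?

Granton against each rival (29 organisers):
Granton–Lomond: Granton 21–8.
Granton vs Penrith: Granton preferred on 3+4+5+4 = 16 ballots; Granton wins 16–13.
Granton vs Ostley: Granton, 21–8.
Granton vs Ralston: Ralston wins 21–8.
Granton vs Elsford: 4+5 = 9 for Granton, 20 for Elsford — Elsford by 20–9.
Granton beats Lomond, Penrith, Ostley; loses to Ralston, Elsford — 3 pairwise wins.

3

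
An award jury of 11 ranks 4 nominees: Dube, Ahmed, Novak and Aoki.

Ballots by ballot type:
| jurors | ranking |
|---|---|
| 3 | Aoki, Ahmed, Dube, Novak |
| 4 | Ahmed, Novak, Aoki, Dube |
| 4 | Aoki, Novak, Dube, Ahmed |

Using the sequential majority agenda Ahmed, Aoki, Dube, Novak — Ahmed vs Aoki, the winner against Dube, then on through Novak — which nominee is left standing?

Aoki

Round 1: Ahmed vs Aoki — 4–7, Aoki advances.
Round 2: Aoki vs Dube — 11–0, Aoki advances.
Round 3: Aoki vs Novak — 7–4, Aoki advances.
The agenda winner is Aoki.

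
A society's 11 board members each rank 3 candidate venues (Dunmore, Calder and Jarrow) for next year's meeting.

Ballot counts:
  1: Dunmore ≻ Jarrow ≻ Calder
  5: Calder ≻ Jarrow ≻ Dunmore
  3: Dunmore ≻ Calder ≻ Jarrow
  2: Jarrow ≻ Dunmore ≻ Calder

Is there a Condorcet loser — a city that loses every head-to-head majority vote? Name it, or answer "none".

Head-to-head results (11 organisers):
Dunmore vs Calder: 1+3+2 = 6 for Dunmore, 5 for Calder — Dunmore by 6–5.
Dunmore vs Jarrow: Dunmore preferred on 1+3 = 4 ballots; Jarrow wins 7–4.
Calder vs Jarrow: 8 to 3, Calder.
No city is winless: Dunmore beats Calder; Calder beats Jarrow; Jarrow beats Dunmore. There is no Condorcet loser.

none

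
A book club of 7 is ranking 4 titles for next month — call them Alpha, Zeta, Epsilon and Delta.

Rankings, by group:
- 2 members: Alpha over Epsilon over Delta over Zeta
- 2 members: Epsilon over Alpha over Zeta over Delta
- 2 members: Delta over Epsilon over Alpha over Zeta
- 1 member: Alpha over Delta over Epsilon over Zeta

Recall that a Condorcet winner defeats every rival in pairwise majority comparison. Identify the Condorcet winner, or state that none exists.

Head-to-head results (7 members):
Alpha vs Zeta: Alpha wins 7–0.
Alpha vs Epsilon: Epsilon, 4–3.
Alpha vs Delta: Alpha wins 5–2.
Zeta vs Epsilon: Epsilon wins 7–0.
Zeta vs Delta: Delta wins 5–2.
Epsilon vs Delta: Epsilon wins 4–3.
Only Epsilon has no losses; Epsilon is the Condorcet winner.

Epsilon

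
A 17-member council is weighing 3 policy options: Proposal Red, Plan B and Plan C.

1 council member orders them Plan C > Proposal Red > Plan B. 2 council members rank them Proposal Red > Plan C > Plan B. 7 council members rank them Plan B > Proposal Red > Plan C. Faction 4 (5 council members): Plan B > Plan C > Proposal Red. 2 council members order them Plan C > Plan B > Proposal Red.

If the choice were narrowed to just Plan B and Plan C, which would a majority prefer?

Plan B

Ballots ranking Plan B above Plan C: 7 + 5 = 12.
Ballots ranking Plan C above Plan B: 17 − 12 = 5.
Plan B wins the head-to-head 12–5.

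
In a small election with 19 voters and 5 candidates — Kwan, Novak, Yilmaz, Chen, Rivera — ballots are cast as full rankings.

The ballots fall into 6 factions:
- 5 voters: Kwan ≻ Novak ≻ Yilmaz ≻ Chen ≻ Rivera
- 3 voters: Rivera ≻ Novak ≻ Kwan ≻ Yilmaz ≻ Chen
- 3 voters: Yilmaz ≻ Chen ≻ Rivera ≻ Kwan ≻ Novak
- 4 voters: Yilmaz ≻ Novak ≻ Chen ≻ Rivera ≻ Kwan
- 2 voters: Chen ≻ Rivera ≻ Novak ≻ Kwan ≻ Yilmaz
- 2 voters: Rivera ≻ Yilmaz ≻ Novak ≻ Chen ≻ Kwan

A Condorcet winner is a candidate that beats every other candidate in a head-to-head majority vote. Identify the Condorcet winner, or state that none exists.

none

Check each pair by majority over 19 ballots:
Kwan vs Novak: Kwan is ranked higher on 5+3 = 8 ballots, Novak on 11. Novak wins 11–8.
Kwan vs Yilmaz: Kwan, 10–9.
Kwan vs Chen: Chen, 11–8.
Kwan vs Rivera: Rivera wins 14–5.
Novak vs Yilmaz: Novak is ranked higher on 5+3+2 = 10 ballots, Yilmaz on 9. Novak wins 10–9.
Novak–Chen: Novak 14–5.
Novak vs Rivera: 5+4 = 9 for Novak, 10 for Rivera — Rivera by 10–9.
Yilmaz vs Chen: Yilmaz preferred on 5+3+3+4+2 = 17 ballots; Yilmaz wins 17–2.
Yilmaz vs Rivera: Yilmaz is ranked higher on 5+3+4 = 12 ballots, Rivera on 7. Yilmaz wins 12–7.
Chen vs Rivera: Chen preferred on 5+3+4+2 = 14 ballots; Chen wins 14–5.
Every candidate loses at least once (Kwan loses to Novak; Novak loses to Rivera; Yilmaz loses to Kwan; Chen loses to Novak; Rivera loses to Yilmaz). The majority relation contains the cycle Kwan > Yilmaz > Chen > Kwan, so there is no Condorcet winner.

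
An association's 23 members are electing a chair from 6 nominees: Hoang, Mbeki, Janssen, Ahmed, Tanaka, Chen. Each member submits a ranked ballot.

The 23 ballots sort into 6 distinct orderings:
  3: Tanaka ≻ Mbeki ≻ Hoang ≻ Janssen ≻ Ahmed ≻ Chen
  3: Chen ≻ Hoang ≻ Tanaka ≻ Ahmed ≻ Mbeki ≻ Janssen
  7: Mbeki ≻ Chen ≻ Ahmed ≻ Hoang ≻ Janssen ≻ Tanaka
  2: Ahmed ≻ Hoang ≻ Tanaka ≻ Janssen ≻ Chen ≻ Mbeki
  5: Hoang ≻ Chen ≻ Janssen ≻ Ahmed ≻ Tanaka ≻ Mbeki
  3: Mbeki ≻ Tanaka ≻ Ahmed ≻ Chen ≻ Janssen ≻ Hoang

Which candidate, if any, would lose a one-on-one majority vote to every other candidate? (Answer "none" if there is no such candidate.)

Pairwise majorities:
Hoang vs Mbeki: 3+2+5 = 10 for Hoang, 13 for Mbeki — Mbeki by 13–10.
Hoang vs Janssen: Hoang wins 20–3.
Hoang vs Ahmed: 11 to 12, Ahmed.
Hoang vs Tanaka: 17 to 6, Hoang.
Hoang vs Chen: Chen, 13–10.
Mbeki vs Janssen: Mbeki preferred on 3+3+7+3 = 16 ballots; Mbeki wins 16–7.
Mbeki vs Ahmed: Mbeki, 13–10.
Mbeki–Tanaka: Tanaka 13–10.
Mbeki vs Chen: Mbeki is ranked higher on 3+7+3 = 13 ballots, Chen on 10. Mbeki wins 13–10.
Janssen vs Ahmed: Ahmed wins 15–8.
Janssen vs Tanaka: Janssen, 12–11.
Janssen–Chen: Chen 18–5.
Ahmed vs Tanaka: 7+2+5 = 14 for Ahmed, 9 for Tanaka — Ahmed by 14–9.
Ahmed vs Chen: 3+2+3 = 8 for Ahmed, 15 for Chen — Chen by 15–8.
Tanaka vs Chen: 8 to 15, Chen.
Each candidate has at least one pairwise win (Hoang beats Janssen; Mbeki beats Hoang; Janssen beats Tanaka; Ahmed beats Hoang; Tanaka beats Mbeki; Chen beats Hoang) — no Condorcet loser.

none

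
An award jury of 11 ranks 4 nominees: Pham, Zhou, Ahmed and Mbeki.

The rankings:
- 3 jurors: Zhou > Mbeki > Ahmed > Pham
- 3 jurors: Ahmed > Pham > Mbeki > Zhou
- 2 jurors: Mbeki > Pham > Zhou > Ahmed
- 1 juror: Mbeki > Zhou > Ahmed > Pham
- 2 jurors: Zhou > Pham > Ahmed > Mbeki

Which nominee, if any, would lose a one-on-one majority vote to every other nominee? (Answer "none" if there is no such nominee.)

Head-to-head results (11 jurors):
Pham vs Zhou: 3+2 = 5 for Pham, 6 for Zhou — Zhou by 6–5.
Pham–Ahmed: Ahmed 7–4.
Pham vs Mbeki: 5 to 6, Mbeki.
Zhou vs Ahmed: 8 to 3, Zhou.
Zhou vs Mbeki: Mbeki wins 6–5.
Ahmed–Mbeki: Mbeki 6–5.
Pham loses to every other nominee — it is the Condorcet loser.

Pham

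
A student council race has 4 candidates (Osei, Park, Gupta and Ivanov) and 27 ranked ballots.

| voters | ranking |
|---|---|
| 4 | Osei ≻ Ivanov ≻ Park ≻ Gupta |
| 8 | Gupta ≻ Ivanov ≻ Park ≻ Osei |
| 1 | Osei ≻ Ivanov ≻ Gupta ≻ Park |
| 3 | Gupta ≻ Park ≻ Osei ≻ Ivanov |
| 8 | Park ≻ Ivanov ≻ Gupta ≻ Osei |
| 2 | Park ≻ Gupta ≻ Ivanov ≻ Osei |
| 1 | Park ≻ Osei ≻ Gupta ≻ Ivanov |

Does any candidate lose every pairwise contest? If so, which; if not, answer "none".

Osei

Head-to-head results (27 voters):
Osei vs Park: Osei preferred on 4+1 = 5 ballots; Park wins 22–5.
Osei vs Gupta: Gupta wins 21–6.
Osei vs Ivanov: Ivanov, 18–9.
Park vs Gupta: Park preferred on 4+8+2+1 = 15 ballots; Park wins 15–12.
Park vs Ivanov: Park preferred on 3+8+2+1 = 14 ballots; Park wins 14–13.
Gupta vs Ivanov: Gupta wins 14–13.
Osei is beaten in every head-to-head and is the Condorcet loser.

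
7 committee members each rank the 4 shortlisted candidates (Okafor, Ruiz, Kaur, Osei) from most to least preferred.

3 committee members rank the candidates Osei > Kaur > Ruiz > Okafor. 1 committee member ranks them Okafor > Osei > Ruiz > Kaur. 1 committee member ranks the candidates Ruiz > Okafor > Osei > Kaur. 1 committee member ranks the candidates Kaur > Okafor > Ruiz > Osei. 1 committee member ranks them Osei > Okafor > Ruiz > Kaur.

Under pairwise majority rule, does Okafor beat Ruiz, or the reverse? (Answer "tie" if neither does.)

Ballots ranking Okafor above Ruiz: 1 + 1 + 1 = 3.
Ballots ranking Ruiz above Okafor: 7 − 3 = 4.
Ruiz wins the head-to-head 4–3.

Ruiz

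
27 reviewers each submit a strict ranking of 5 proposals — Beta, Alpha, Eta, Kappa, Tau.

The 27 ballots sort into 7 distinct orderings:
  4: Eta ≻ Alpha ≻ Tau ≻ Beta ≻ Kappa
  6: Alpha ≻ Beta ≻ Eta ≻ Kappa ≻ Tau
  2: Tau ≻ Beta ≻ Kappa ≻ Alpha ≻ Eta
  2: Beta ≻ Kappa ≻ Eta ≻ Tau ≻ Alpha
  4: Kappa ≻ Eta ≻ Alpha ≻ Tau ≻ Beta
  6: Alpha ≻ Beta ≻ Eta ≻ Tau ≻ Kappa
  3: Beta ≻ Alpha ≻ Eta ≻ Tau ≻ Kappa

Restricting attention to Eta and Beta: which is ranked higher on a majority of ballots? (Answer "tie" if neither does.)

Ballots ranking Eta above Beta: 4 + 4 = 8.
Ballots ranking Beta above Eta: 27 − 8 = 19.
Beta wins the head-to-head 19–8.

Beta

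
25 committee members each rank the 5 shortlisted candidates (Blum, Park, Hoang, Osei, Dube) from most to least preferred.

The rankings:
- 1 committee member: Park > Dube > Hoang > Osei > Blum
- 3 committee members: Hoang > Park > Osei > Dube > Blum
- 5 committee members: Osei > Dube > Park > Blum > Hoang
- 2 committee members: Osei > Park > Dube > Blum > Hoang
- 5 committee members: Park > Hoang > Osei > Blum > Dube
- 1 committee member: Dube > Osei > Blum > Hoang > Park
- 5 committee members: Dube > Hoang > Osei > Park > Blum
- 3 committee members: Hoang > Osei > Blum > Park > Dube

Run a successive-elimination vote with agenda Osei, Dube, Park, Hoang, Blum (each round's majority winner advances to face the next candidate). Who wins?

Hoang

Round 1: Osei vs Dube — 18–7, Osei advances.
Round 2: Osei vs Park — 16–9, Osei advances.
Round 3: Osei vs Hoang — 8–17, Hoang advances.
Round 4: Hoang vs Blum — 17–8, Hoang advances.
The agenda winner is Hoang.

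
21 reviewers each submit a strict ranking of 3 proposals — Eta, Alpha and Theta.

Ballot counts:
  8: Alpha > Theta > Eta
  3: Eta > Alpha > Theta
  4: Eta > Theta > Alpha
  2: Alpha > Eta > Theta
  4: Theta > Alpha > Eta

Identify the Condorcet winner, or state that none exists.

Alpha

Check each pair by majority over 21 ballots:
Eta–Alpha: Alpha 14–7.
Eta–Theta: Theta 12–9.
Alpha vs Theta: Alpha wins 13–8.
Only Alpha has no losses; Alpha is the Condorcet winner.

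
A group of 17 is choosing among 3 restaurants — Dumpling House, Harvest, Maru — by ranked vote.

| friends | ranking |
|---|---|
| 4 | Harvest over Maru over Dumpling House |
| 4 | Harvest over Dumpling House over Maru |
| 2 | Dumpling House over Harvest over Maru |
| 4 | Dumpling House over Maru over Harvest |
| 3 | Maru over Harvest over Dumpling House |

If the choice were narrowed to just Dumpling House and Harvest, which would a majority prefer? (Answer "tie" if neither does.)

Harvest

Ballots ranking Dumpling House above Harvest: 2 + 4 = 6.
Ballots ranking Harvest above Dumpling House: 17 − 6 = 11.
Harvest wins the head-to-head 11–6.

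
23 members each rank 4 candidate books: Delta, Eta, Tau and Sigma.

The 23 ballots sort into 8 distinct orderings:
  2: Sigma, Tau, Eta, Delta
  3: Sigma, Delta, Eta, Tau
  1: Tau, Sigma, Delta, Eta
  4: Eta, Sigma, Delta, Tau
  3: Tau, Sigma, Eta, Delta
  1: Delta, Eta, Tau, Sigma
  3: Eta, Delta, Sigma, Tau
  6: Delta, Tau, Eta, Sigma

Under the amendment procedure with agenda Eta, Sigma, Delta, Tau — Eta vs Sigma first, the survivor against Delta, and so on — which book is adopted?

Tau

Round 1: Eta vs Sigma — 14–9, Eta advances.
Round 2: Eta vs Delta — 12–11, Eta advances.
Round 3: Eta vs Tau — 11–12, Tau advances.
The agenda winner is Tau.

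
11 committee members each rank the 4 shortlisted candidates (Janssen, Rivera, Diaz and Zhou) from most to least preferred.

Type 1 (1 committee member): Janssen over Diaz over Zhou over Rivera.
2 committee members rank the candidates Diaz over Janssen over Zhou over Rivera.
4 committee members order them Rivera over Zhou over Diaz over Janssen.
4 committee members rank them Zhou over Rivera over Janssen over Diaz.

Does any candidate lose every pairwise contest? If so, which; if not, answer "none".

Janssen

Head-to-head results (11 committee members):
Janssen vs Rivera: 1+2 = 3 for Janssen, 8 for Rivera — Rivera by 8–3.
Janssen vs Diaz: Diaz wins 6–5.
Janssen vs Zhou: Zhou, 8–3.
Rivera–Diaz: Rivera 8–3.
Rivera vs Zhou: 4 to 7, Zhou.
Diaz vs Zhou: Zhou, 8–3.
Only Janssen has no wins; Janssen is the Condorcet loser.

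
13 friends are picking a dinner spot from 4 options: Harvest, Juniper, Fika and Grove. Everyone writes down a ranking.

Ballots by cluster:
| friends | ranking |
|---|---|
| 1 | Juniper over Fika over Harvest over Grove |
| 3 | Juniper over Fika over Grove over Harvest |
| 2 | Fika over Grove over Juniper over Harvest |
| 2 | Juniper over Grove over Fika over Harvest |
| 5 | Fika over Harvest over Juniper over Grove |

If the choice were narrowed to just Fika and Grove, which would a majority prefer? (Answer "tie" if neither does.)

Fika

Ballots ranking Fika above Grove: 1 + 3 + 2 + 5 = 11.
Ballots ranking Grove above Fika: 13 − 11 = 2.
Fika wins the head-to-head 11–2.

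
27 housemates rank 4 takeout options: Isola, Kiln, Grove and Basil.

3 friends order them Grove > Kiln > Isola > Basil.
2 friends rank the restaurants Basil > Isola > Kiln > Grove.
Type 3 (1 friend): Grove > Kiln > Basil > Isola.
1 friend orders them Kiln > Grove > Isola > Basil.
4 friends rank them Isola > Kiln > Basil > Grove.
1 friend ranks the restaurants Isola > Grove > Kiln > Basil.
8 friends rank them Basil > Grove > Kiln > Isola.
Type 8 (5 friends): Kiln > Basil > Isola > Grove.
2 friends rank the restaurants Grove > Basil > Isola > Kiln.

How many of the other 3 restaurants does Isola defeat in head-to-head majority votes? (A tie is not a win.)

0

Isola against each rival (27 friends):
Isola–Kiln: Kiln 18–9.
Isola vs Grove: Grove wins 15–12.
Isola–Basil: Basil 18–9.
Isola beats no one; loses to Kiln, Grove, Basil — 0 pairwise wins.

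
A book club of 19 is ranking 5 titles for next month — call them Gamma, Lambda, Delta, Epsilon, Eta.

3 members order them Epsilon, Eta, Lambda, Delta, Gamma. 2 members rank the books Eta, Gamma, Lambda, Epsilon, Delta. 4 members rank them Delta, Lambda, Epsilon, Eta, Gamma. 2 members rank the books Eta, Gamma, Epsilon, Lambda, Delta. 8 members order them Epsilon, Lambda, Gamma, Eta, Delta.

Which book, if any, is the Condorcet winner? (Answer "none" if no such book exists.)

Check each pair by majority over 19 ballots:
Gamma vs Lambda: Lambda wins 15–4.
Gamma–Delta: Gamma 12–7.
Gamma–Epsilon: Epsilon 15–4.
Gamma–Eta: Eta 11–8.
Lambda–Delta: Lambda 15–4.
Lambda–Epsilon: Epsilon 13–6.
Lambda vs Eta: Lambda, 12–7.
Delta–Epsilon: Epsilon 15–4.
Delta–Eta: Eta 15–4.
Epsilon vs Eta: Epsilon wins 15–4.
Epsilon defeats every rival head-to-head and is the Condorcet winner.

Epsilon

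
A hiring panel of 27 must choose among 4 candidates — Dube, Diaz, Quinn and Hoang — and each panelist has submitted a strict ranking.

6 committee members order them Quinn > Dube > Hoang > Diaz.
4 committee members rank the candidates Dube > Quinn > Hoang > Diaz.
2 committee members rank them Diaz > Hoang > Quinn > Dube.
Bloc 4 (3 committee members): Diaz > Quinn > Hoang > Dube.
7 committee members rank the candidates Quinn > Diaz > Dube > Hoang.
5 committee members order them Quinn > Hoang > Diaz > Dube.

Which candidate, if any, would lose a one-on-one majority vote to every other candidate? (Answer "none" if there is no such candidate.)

none

Pairwise majorities:
Dube vs Diaz: 6+4 = 10 for Dube, 17 for Diaz — Diaz by 17–10.
Dube vs Quinn: Quinn wins 23–4.
Dube vs Hoang: 17 to 10, Dube.
Diaz vs Quinn: Quinn wins 22–5.
Diaz vs Hoang: Diaz preferred on 2+3+7 = 12 ballots; Hoang wins 15–12.
Quinn vs Hoang: Quinn, 25–2.
Every candidate wins at least one matchup (Dube beats Hoang; Diaz beats Dube; Quinn beats Dube; Hoang beats Diaz), so there is no Condorcet loser.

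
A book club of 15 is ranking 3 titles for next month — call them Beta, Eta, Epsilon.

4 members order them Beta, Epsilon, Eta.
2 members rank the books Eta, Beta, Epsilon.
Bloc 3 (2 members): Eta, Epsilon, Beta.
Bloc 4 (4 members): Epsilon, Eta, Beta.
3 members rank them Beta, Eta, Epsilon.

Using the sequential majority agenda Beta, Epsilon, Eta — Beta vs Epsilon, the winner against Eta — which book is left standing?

Round 1: Beta vs Epsilon — 9–6, Beta advances.
Round 2: Beta vs Eta — 7–8, Eta advances.
The agenda winner is Eta.

Eta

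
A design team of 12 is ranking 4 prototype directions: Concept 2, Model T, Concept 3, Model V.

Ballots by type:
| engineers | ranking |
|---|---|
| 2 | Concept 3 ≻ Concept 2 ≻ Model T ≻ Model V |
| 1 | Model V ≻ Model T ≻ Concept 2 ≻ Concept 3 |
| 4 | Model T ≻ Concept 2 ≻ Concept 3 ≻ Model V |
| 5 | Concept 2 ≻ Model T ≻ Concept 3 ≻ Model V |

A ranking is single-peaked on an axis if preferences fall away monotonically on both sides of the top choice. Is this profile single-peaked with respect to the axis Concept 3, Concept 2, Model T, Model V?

yes

Axis positions: Concept 3=1, Concept 2=2, Model T=3, Model V=4.
Type 1 (peak Concept 3 at position 1): ranking walks positions 1-2-3-4, expanding outward from the peak — single-peaked.
Type 2 (peak Model V at position 4): ranking walks positions 4-3-2-1, expanding outward from the peak — single-peaked.
Type 3 (peak Model T at position 3): ranking walks positions 3-2-1-4, expanding outward from the peak — single-peaked.
Type 4 (peak Concept 2 at position 2): ranking walks positions 2-3-1-4, expanding outward from the peak — single-peaked.
Every ranking is single-peaked on this axis.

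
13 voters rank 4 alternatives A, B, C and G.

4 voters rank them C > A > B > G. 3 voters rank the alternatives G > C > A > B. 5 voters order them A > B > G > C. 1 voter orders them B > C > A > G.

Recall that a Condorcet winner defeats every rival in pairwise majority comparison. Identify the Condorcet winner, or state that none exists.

Head-to-head results (13 voters):
A vs B: A preferred on 4+3+5 = 12 ballots; A wins 12–1.
A vs C: A is ranked higher on 5 ballots, C on 8. C wins 8–5.
A vs G: 4+5+1 = 10 for A, 3 for G — A by 10–3.
B vs C: B is ranked higher on 5+1 = 6 ballots, C on 7. C wins 7–6.
B vs G: 10 to 3, B.
C vs G: C preferred on 4+1 = 5 ballots; G wins 8–5.
Each alternative drops at least one matchup (A loses to C; B loses to A; C loses to G; G loses to A); the cycle A → G → C → A rules out a Condorcet winner.

none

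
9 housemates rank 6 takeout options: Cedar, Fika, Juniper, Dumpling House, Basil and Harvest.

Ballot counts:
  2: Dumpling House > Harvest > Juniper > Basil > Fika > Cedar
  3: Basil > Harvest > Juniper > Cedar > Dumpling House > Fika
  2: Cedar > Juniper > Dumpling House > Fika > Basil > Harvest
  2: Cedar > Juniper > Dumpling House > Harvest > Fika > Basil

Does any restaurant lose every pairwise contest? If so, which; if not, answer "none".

Fika

Head-to-head results (9 friends):
Cedar vs Fika: Cedar preferred on 3+2+2 = 7 ballots; Cedar wins 7–2.
Cedar vs Juniper: Cedar preferred on 2+2 = 4 ballots; Juniper wins 5–4.
Cedar vs Dumpling House: Cedar preferred on 3+2+2 = 7 ballots; Cedar wins 7–2.
Cedar vs Basil: Basil wins 5–4.
Cedar vs Harvest: 4 to 5, Harvest.
Fika vs Juniper: Fika preferred on 0 ballots; Juniper wins 9–0.
Fika vs Dumpling House: 0 for Fika, 9 for Dumpling House — Dumpling House by 9–0.
Fika vs Basil: Basil, 5–4.
Fika vs Harvest: Harvest, 7–2.
Juniper vs Dumpling House: Juniper wins 7–2.
Juniper–Basil: Juniper 6–3.
Juniper vs Harvest: Juniper is ranked higher on 2+2 = 4 ballots, Harvest on 5. Harvest wins 5–4.
Dumpling House vs Basil: 6 to 3, Dumpling House.
Dumpling House vs Harvest: 6 to 3, Dumpling House.
Basil vs Harvest: Basil, 5–4.
Fika loses to every other restaurant — it is the Condorcet loser.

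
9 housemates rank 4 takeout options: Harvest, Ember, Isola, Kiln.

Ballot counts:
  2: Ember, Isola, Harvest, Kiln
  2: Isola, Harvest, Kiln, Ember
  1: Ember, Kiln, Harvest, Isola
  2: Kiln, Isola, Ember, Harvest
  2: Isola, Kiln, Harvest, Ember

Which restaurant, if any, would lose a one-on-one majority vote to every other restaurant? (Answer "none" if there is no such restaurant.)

Harvest

Head-to-head results (9 friends):
Harvest–Ember: Ember 5–4.
Harvest vs Isola: 1 for Harvest, 8 for Isola — Isola by 8–1.
Harvest vs Kiln: Kiln, 5–4.
Ember vs Isola: 3 to 6, Isola.
Ember vs Kiln: Kiln, 6–3.
Isola vs Kiln: Isola, 6–3.
Harvest is beaten in every head-to-head and is the Condorcet loser.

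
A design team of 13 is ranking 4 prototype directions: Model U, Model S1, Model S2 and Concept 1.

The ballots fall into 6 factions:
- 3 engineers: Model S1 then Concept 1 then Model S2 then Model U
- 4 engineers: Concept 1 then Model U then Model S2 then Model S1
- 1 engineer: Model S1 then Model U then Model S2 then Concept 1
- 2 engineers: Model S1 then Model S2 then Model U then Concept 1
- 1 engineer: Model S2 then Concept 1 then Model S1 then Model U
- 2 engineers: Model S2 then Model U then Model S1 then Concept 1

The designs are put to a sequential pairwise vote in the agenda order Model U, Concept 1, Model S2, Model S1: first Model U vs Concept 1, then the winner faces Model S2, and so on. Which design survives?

Round 1: Model U vs Concept 1 — 5–8, Concept 1 advances.
Round 2: Concept 1 vs Model S2 — 7–6, Concept 1 advances.
Round 3: Concept 1 vs Model S1 — 5–8, Model S1 advances.
The agenda winner is Model S1.

Model S1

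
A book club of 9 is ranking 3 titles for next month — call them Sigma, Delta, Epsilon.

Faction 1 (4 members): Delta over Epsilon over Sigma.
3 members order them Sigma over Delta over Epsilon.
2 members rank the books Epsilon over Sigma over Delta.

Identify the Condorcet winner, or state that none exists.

Pairwise majorities:
Sigma vs Delta: Sigma is ranked higher on 3+2 = 5 ballots, Delta on 4. Sigma wins 5–4.
Sigma vs Epsilon: 3 to 6, Epsilon.
Delta vs Epsilon: Delta preferred on 4+3 = 7 ballots; Delta wins 7–2.
Each book drops at least one matchup (Sigma loses to Epsilon; Delta loses to Sigma; Epsilon loses to Delta); the cycle Sigma > Delta > Epsilon > Sigma rules out a Condorcet winner.

none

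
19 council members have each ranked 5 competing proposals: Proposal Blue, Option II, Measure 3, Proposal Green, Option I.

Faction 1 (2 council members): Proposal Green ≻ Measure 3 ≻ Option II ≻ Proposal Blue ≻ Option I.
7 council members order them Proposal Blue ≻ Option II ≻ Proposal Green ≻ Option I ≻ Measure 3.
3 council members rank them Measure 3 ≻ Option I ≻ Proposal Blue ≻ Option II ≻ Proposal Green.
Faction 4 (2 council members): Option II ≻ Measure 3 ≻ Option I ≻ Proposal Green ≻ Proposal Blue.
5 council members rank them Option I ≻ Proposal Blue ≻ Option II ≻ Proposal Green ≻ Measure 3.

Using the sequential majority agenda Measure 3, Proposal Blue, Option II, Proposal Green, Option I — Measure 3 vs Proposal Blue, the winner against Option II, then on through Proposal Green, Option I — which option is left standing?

Option I

Round 1: Measure 3 vs Proposal Blue — 7–12, Proposal Blue advances.
Round 2: Proposal Blue vs Option II — 15–4, Proposal Blue advances.
Round 3: Proposal Blue vs Proposal Green — 15–4, Proposal Blue advances.
Round 4: Proposal Blue vs Option I — 9–10, Option I advances.
The agenda winner is Option I.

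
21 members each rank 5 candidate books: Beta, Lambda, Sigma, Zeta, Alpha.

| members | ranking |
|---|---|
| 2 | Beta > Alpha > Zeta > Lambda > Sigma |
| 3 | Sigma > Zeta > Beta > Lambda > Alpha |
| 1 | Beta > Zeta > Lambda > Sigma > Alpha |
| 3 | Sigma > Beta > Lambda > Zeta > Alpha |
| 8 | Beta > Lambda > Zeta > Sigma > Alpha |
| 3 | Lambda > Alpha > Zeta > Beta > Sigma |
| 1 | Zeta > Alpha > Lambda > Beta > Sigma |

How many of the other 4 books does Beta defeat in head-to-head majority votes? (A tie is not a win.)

Beta against each rival (21 members):
Beta–Lambda: Beta 17–4.
Beta vs Sigma: 15 to 6, Beta.
Beta vs Zeta: Beta is ranked higher on 2+1+3+8 = 14 ballots, Zeta on 7. Beta wins 14–7.
Beta vs Alpha: Beta, 17–4.
Beta beats Lambda, Sigma, Zeta, Alpha — 4 pairwise wins.

4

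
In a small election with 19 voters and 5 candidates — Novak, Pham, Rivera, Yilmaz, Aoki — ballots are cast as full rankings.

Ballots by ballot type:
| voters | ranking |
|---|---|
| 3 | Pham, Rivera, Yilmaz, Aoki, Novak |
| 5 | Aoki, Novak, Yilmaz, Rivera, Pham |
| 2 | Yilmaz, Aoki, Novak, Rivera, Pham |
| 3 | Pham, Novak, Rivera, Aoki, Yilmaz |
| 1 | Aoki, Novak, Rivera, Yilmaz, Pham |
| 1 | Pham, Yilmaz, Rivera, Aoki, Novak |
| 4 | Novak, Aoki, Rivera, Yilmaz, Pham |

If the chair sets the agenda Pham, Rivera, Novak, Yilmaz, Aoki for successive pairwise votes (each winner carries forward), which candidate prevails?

Aoki

Round 1: Pham vs Rivera — 7–12, Rivera advances.
Round 2: Rivera vs Novak — 4–15, Novak advances.
Round 3: Novak vs Yilmaz — 13–6, Novak advances.
Round 4: Novak vs Aoki — 7–12, Aoki advances.
Aoki survives the agenda.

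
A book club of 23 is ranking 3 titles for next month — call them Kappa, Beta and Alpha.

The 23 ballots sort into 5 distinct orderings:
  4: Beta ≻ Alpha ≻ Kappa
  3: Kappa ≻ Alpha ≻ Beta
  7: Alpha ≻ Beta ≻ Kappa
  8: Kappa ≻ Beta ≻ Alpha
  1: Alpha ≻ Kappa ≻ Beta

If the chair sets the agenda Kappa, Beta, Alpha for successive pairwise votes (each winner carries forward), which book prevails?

Round 1: Kappa vs Beta — 12–11, Kappa advances.
Round 2: Kappa vs Alpha — 11–12, Alpha advances.
Alpha survives the agenda.

Alpha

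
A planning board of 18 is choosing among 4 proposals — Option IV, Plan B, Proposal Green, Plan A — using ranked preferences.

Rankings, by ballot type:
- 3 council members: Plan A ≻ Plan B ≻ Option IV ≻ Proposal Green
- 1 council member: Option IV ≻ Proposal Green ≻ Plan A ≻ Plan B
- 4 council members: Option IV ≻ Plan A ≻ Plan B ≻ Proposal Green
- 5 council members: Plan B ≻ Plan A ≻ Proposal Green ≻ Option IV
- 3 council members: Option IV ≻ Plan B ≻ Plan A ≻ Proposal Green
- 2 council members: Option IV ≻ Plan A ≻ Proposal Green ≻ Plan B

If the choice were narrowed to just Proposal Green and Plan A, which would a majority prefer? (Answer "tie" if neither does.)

Plan A

Ballots ranking Proposal Green above Plan A: 1.
Ballots ranking Plan A above Proposal Green: 18 − 1 = 17.
Plan A wins the head-to-head 17–1.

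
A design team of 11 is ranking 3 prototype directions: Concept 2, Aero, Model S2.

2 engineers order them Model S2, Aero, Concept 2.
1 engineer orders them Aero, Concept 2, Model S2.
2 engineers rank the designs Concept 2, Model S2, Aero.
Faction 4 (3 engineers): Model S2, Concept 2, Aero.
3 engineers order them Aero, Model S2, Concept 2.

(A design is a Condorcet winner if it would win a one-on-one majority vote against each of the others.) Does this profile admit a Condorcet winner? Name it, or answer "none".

Model S2

Pairwise majorities:
Concept 2 vs Aero: Aero, 6–5.
Concept 2–Model S2: Model S2 8–3.
Aero–Model S2: Model S2 7–4.
Model S2 wins every pairwise contest, so Model S2 is the Condorcet winner.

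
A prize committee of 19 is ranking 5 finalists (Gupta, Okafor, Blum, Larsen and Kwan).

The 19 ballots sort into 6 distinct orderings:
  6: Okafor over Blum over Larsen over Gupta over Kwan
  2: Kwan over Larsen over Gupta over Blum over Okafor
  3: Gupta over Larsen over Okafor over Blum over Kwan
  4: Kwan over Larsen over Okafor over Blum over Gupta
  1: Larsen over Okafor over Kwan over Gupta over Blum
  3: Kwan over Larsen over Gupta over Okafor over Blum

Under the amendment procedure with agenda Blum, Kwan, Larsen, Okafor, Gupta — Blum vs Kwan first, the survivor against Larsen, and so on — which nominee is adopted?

Round 1: Blum vs Kwan — 9–10, Kwan advances.
Round 2: Kwan vs Larsen — 9–10, Larsen advances.
Round 3: Larsen vs Okafor — 13–6, Larsen advances.
Round 4: Larsen vs Gupta — 16–3, Larsen advances.
The agenda winner is Larsen.

Larsen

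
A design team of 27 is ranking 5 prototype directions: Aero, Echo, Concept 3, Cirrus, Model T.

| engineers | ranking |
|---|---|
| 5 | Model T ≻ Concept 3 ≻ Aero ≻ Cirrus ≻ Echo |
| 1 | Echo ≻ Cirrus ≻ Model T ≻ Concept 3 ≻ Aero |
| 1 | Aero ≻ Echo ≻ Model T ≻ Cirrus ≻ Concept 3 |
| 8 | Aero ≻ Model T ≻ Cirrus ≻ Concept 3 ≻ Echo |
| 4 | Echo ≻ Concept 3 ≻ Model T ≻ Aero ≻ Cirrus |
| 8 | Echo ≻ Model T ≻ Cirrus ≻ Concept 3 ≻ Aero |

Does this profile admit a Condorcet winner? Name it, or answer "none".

Pairwise majorities:
Aero vs Echo: Aero is ranked higher on 5+1+8 = 14 ballots, Echo on 13. Aero wins 14–13.
Aero vs Concept 3: 9 to 18, Concept 3.
Aero vs Cirrus: Aero is ranked higher on 5+1+8+4 = 18 ballots, Cirrus on 9. Aero wins 18–9.
Aero vs Model T: Aero preferred on 1+8 = 9 ballots; Model T wins 18–9.
Echo vs Concept 3: Echo preferred on 1+1+4+8 = 14 ballots; Echo wins 14–13.
Echo vs Cirrus: 1+1+4+8 = 14 for Echo, 13 for Cirrus — Echo by 14–13.
Echo vs Model T: 14 to 13, Echo.
Concept 3 vs Cirrus: Concept 3 preferred on 5+4 = 9 ballots; Cirrus wins 18–9.
Concept 3 vs Model T: 4 for Concept 3, 23 for Model T — Model T by 23–4.
Cirrus vs Model T: Cirrus is ranked higher on 1 ballot, Model T on 26. Model T wins 26–1.
Every design loses at least once (Aero loses to Concept 3; Echo loses to Aero; Concept 3 loses to Echo; Cirrus loses to Aero; Model T loses to Echo). The majority relation contains the cycle Aero > Echo > Concept 3 > Aero, so there is no Condorcet winner.

none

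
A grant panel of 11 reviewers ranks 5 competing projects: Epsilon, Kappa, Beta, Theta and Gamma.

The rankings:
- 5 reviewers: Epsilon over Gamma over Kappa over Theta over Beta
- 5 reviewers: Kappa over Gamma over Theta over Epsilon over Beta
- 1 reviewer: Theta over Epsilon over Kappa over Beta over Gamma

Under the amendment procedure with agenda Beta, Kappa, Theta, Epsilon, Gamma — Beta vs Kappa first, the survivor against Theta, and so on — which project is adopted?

Round 1: Beta vs Kappa — 0–11, Kappa advances.
Round 2: Kappa vs Theta — 10–1, Kappa advances.
Round 3: Kappa vs Epsilon — 5–6, Epsilon advances.
Round 4: Epsilon vs Gamma — 6–5, Epsilon advances.
The agenda winner is Epsilon.

Epsilon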